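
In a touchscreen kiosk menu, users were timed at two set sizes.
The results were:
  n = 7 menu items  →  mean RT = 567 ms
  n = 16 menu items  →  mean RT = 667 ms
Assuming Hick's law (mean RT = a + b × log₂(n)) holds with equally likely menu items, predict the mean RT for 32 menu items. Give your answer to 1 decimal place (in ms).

Solve the two-equation system in a and b:
  b = (667 − 567) / (log₂ 16 − log₂ 7) = 100 / (4 − 2.8074) = 83.847 ms/bit
  a = 567 − 83.847 × 2.8074 = 331.611 ms
Then RT(32) = 331.611 + 83.847 × log₂ 32 = 331.611 + 83.847 × 5 ≈ 750.847 ms.

750.8 ms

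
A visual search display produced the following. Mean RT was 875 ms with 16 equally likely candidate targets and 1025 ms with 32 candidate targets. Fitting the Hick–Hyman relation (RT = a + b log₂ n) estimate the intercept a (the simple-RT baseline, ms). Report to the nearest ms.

Slope: b = (1025 − 875) / (log₂ 32 − log₂ 16) = 150/1.0000 = 150 ms/bit.
Intercept: a = 875 − 150·log₂(16) = 275.000 ms.

275 ms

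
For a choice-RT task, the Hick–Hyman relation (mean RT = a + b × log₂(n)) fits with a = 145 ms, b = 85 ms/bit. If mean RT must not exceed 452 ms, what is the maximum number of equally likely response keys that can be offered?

Set 145 + 85·log₂ n ≤ 452 → log₂ n ≤ (452 − 145)/85 = 3.6118.
So n ≤ 2^3.6118 = 12.225; the largest integer n is 12.

12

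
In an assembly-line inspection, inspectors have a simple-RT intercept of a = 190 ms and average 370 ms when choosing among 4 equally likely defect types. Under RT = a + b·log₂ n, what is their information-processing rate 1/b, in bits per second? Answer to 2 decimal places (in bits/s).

Choice component = 370 − 190 = 180 ms over log₂(4) = 2 bits.
b = 180 / 2 = 90.000 ms/bit, so 1/b = 11.111 bits/s.

11.11 bits/s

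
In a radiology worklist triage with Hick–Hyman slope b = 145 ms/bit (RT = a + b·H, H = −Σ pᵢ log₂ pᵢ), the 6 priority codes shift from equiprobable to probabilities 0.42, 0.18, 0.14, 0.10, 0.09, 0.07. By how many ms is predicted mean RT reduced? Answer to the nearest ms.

44 ms

Equiprobable entropy H₀ = log₂ 6 = 2.5850 bits.
Skewed entropy H = −Σ pᵢ log₂ pᵢ = 2.2815 bits.
ΔRT = b·(H₀ − H) = 145 × 0.3035 = 44.01 ms.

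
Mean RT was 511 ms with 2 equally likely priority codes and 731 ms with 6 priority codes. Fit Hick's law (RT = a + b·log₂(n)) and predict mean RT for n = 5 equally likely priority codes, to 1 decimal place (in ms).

Fit slope and intercept:
  b = (731 − 511) / (log₂ 6 − log₂ 2) = 220 / (2.5850 − 1) = 138.805 ms/bit
  a = 511 − 138.805 × 1 = 372.195 ms
Then RT(5) = 372.195 + 138.805 × log₂ 5 = 372.195 + 138.805 × 2.3219 ≈ 694.490 ms.

694.5 ms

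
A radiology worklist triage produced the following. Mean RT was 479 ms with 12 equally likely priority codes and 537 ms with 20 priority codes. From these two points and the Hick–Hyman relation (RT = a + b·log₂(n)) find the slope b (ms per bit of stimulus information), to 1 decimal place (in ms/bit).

78.7 ms/bit

Slope: b = (537 − 479) / (log₂ 20 − log₂ 12) = 58/0.7370 = 78.701 ms/bit.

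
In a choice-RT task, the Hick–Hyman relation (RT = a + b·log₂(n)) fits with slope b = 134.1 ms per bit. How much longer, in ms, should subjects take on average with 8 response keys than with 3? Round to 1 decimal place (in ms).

The intercept a cancels: ΔRT = b·(log₂ n₂ − log₂ n₁) = b·log₂(n₂/n₁).
log₂(8) − log₂(3) = 3 − 1.5850 = 1.4150.
ΔRT = 134.1 × 1.4150 = 189.757 ms.

189.8 ms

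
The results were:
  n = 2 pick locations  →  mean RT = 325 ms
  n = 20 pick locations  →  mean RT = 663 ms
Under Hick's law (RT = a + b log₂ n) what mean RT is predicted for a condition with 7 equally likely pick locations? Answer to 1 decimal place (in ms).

RT is linear in log₂ n, so two points fix the line:
  b = (663 − 325) / (log₂ 20 − log₂ 2) = 338 / (4.3219 − 1) = 101.748 ms/bit
  a = 325 − 101.748 × 1 = 223.252 ms
Then RT(7) = 223.252 + 101.748 × log₂ 7 = 223.252 + 101.748 × 2.8074 ≈ 508.895 ms.

508.9 ms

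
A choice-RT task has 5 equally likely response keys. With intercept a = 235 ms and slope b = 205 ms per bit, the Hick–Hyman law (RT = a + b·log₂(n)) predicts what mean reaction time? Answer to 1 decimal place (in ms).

711.0 ms

log₂(5) = 2.3219 bits, so RT = 235 + 205 × 2.3219 ≈ 710.995 ms.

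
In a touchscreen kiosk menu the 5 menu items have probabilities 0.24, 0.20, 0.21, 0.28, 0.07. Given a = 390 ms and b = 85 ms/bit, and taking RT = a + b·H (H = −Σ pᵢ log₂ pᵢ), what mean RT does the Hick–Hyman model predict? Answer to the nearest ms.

Entropy contributions −pᵢ log₂ pᵢ: 0.4941, 0.4644, 0.4728, 0.5142, 0.2686; sum H = 2.2141 bits.
RT = a + bH = 390 + 85·2.2141 = 578.20 ms.

578 ms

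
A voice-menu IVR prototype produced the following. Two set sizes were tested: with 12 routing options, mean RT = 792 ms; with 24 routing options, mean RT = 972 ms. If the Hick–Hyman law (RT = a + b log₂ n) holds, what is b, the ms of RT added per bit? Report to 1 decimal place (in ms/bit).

The slope on a log₂ axis is (972 − 792) / (4.5850 − 3.5850) = 180.000 ms/bit.

180.0 ms/bit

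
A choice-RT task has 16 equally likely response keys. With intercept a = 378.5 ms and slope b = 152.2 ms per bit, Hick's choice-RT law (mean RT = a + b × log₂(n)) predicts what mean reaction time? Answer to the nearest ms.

log₂(16) = 4 bits, so RT = 378.5 + 152.2 × 4 ≈ 987.300 ms.

987 ms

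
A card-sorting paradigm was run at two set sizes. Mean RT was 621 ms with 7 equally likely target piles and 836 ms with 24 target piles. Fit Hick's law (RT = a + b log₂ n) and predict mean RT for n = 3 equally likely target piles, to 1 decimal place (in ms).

473.2 ms

RT is linear in log₂ n, so two points fix the line:
  b = (836 − 621) / (log₂ 24 − log₂ 7) = 215 / (4.5850 − 2.8074) = 120.949 ms/bit
  a = 621 − 120.949 × 2.8074 = 281.453 ms
Then RT(3) = 281.453 + 120.949 × log₂ 3 = 281.453 + 120.949 × 1.5850 ≈ 473.153 ms.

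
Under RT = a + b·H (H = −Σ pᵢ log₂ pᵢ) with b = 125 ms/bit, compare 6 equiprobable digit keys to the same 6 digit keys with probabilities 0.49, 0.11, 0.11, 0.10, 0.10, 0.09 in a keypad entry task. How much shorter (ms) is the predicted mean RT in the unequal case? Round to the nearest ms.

50 ms

The RT saving is b·ΔH. Equiprobable H₀ = log₂(6) = 2.5850 bits; with the given probabilities H = 2.1819 bits.
b·(H₀ − H) = 125 × (2.5850 − 2.1819) = 50.38 ms.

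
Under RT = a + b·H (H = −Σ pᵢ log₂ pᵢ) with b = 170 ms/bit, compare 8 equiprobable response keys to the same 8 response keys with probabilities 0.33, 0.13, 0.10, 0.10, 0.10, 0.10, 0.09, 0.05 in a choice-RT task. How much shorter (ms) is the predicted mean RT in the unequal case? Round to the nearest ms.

The RT saving is b·ΔH. Equiprobable H₀ = log₂(8) = 3.0000 bits; with the given probabilities H = 2.7680 bits.
b·(H₀ − H) = 170 × (3.0000 − 2.7680) = 39.44 ms.

39 ms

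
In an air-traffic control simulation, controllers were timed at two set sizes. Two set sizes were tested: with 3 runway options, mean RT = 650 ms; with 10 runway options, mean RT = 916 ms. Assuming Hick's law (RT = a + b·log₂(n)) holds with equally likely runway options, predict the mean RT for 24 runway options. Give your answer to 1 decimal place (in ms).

1109.4 ms

Solve the two-equation system in a and b:
  b = (916 − 650) / (log₂ 10 − log₂ 3) = 266 / (3.3219 − 1.5850) = 153.141 ms/bit
  a = 650 − 153.141 × 1.5850 = 407.278 ms
Then RT(24) = 407.278 + 153.141 × log₂ 24 = 407.278 + 153.141 × 4.5850 ≈ 1109.422 ms.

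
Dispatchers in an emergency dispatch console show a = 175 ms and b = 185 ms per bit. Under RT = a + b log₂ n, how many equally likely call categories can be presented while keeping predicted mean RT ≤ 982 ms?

Set 175 + 185·log₂ n ≤ 982 → log₂ n ≤ (982 − 175)/185 = 4.3622.
So n ≤ 2^4.3622 = 20.566; the largest integer n is 20.

20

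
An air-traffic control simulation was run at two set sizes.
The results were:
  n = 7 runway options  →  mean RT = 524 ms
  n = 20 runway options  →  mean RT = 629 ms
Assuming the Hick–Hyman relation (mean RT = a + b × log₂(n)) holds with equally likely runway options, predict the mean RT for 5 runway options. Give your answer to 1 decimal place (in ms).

RT is linear in log₂ n, so two points fix the line:
  b = (629 − 524) / (log₂ 20 − log₂ 7) = 105 / (4.3219 − 2.8074) = 69.326 ms/bit
  a = 524 − 69.326 × 2.8074 = 329.376 ms
Then RT(5) = 329.376 + 69.326 × log₂ 5 = 329.376 + 69.326 × 2.3219 ≈ 490.347 ms.

490.3 ms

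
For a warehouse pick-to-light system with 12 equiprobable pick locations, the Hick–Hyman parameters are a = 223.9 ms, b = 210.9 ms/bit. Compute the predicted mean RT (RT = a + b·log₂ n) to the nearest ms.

980 ms

log₂(12) = 3.5850 bits, so RT = 223.9 + 210.9 × 3.5850 ≈ 979.969 ms.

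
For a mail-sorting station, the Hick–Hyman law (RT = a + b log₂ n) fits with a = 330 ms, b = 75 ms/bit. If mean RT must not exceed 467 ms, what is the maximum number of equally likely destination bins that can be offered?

Set 330 + 75·log₂ n ≤ 467 → log₂ n ≤ (467 − 330)/75 = 1.8267.
So n ≤ 2^1.8267 = 3.547; the largest integer n is 3.

3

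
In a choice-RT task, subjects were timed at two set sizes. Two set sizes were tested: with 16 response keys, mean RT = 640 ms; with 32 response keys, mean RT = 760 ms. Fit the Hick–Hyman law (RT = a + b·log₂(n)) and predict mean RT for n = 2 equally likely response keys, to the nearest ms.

280 ms

Solve the two-equation system in a and b:
  b = (760 − 640) / (log₂ 32 − log₂ 16) = 120 / (5 − 4) = 120 ms/bit
  a = 640 − 120 × 4 = 160 ms
Then RT(2) = 160 + 120 × log₂ 2 = 160 + 120 × 1 ≈ 280.000 ms.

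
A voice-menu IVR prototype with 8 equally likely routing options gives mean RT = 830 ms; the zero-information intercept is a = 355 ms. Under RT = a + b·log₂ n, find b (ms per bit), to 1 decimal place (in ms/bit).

b = (830 − 355) / log₂(8) = 475 / 3 = 158.333 ms/bit.

158.3 ms/bit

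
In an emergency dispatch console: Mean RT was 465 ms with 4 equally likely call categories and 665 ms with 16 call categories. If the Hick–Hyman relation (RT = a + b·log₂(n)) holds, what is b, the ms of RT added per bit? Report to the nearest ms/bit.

100 ms/bit

b = (RT₂ − RT₁)/(log₂ n₂ − log₂ n₁) = (665 − 465)/(4 − 2) = 100 ms/bit.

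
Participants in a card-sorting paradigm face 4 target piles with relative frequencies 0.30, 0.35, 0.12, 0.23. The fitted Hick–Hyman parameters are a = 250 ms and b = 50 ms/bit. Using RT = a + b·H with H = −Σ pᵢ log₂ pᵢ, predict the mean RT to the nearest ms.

345 ms

H = 0.30·log₂(1/0.30) + 0.35·log₂(1/0.35) + 0.12·log₂(1/0.12) + 0.23·log₂(1/0.23) = 1.9059 bits.
RT = 250 + 50 × 1.9059 = 345.30 ms.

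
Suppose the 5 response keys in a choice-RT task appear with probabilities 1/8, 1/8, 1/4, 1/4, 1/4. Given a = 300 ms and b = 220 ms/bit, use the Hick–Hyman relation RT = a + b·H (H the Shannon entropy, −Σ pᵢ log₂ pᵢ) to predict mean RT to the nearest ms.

795 ms

Each term −pᵢ log₂ pᵢ: 0.125·3 + 0.125·3 + 0.25·2 + 0.25·2 + 0.25·2; summed, H = 2.250 bits.
Mean RT = a + bH = 300 + 220·2.250 = 795.00 ms.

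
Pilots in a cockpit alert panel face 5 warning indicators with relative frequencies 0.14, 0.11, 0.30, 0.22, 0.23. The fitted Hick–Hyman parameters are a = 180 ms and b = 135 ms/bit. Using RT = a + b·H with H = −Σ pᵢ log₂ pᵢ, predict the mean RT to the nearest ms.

482 ms

H = 0.14·log₂(1/0.14) + 0.11·log₂(1/0.11) + 0.30·log₂(1/0.30) + 0.22·log₂(1/0.22) + 0.23·log₂(1/0.23) = 2.2367 bits.
RT = 180 + 135 × 2.2367 = 481.96 ms.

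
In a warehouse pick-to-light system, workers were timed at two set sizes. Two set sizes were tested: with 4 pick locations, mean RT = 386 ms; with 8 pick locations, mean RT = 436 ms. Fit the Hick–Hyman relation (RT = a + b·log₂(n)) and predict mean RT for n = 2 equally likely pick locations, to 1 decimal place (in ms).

336.0 ms

Solve the two-equation system in a and b:
  b = (436 − 386) / (log₂ 8 − log₂ 4) = 50 / (3 − 2) = 50.000 ms/bit
  a = 386 − 50.000 × 2 = 286.000 ms
Then RT(2) = 286.000 + 50.000 × log₂ 2 = 286.000 + 50.000 × 1 ≈ 336.000 ms.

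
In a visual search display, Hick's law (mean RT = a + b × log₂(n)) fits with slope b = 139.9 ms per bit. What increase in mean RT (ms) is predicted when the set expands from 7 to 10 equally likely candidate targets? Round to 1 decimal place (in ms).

The intercept a cancels: ΔRT = b·(log₂ n₂ − log₂ n₁) = b·log₂(n₂/n₁).
log₂(10) − log₂(7) = 3.3219 − 2.8074 = 0.5146.
ΔRT = 139.9 × 0.5146 = 71.989 ms.

72.0 ms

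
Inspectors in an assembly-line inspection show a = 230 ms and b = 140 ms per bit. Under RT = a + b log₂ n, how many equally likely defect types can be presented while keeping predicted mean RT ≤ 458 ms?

3

Set 230 + 140·log₂ n ≤ 458 → log₂ n ≤ (458 − 230)/140 = 1.6286.
So n ≤ 2^1.6286 = 3.092; the largest integer n is 3.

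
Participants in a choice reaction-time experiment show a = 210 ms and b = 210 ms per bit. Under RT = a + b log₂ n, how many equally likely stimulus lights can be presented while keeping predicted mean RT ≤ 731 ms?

Information budget: (731 − 210)/210 = 2.4810 bits, so n ≤ 2^2.4810 = 5.583 → at most 5.

5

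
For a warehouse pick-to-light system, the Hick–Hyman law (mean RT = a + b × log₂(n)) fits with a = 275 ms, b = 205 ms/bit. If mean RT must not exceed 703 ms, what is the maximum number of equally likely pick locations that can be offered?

4

Information budget: (703 − 275)/205 = 2.0878 bits, so n ≤ 2^2.0878 = 4.251 → at most 4.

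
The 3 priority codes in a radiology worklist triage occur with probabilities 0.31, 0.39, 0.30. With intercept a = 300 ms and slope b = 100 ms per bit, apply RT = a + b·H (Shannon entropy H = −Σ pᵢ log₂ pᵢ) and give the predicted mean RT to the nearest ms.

457 ms

Entropy contributions −pᵢ log₂ pᵢ: 0.5238, 0.5298, 0.5211; sum H = 1.5747 bits.
RT = a + bH = 300 + 100·1.5747 = 457.47 ms.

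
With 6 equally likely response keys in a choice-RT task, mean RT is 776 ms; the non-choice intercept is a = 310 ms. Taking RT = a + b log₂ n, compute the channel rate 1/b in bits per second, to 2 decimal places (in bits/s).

Choice component = 776 − 310 = 466 ms over log₂(6) = 2.5850 bits.
b = 466 / 2.5850 = 180.273 ms/bit, so 1/b = 5.547 bits/s.

5.55 bits/s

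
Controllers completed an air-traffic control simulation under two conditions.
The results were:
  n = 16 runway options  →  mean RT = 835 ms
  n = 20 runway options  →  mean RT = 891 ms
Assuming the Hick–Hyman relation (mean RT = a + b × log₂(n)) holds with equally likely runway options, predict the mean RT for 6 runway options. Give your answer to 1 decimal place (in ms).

588.9 ms

Fit slope and intercept:
  b = (891 − 835) / (log₂ 20 − log₂ 16) = 56 / (4.3219 − 4) = 173.952 ms/bit
  a = 835 − 173.952 × 4 = 139.192 ms
Then RT(6) = 139.192 + 173.952 × log₂ 6 = 139.192 + 173.952 × 2.5850 ≈ 588.852 ms.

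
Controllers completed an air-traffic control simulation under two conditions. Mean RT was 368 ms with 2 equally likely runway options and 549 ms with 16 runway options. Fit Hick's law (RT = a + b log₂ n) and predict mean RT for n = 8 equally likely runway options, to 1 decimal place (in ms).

488.7 ms

Fit slope and intercept:
  b = (549 − 368) / (log₂ 16 − log₂ 2) = 181 / (4 − 1) = 60.333 ms/bit
  a = 368 − 60.333 × 1 = 307.667 ms
Then RT(8) = 307.667 + 60.333 × log₂ 8 = 307.667 + 60.333 × 3 ≈ 488.667 ms.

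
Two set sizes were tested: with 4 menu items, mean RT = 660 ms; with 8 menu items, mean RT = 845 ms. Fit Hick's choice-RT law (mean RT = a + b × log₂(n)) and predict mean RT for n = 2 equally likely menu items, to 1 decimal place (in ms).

475.0 ms

With log₂ n on the abscissa the relation is linear; from the two conditions:
  b = (845 − 660) / (log₂ 8 − log₂ 4) = 185 / (3 − 2) = 185.000 ms/bit
  a = 660 − 185.000 × 2 = 290.000 ms
Then RT(2) = 290.000 + 185.000 × log₂ 2 = 290.000 + 185.000 × 1 ≈ 475.000 ms.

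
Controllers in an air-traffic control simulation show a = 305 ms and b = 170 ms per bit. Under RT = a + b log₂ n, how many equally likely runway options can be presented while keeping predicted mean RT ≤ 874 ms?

170·log₂ n ≤ 874 − 305 = 569, giving log₂ n ≤ 3.3471 and n ≤ 10.176. The largest whole number is 10.

10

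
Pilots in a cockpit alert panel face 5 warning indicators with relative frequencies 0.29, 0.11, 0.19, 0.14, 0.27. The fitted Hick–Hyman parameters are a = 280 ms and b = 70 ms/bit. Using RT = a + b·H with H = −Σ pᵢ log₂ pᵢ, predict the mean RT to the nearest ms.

H = 0.29·log₂(1/0.29) + 0.11·log₂(1/0.11) + 0.19·log₂(1/0.19) + 0.14·log₂(1/0.14) + 0.27·log₂(1/0.27) = 2.2305 bits.
RT = 280 + 70 × 2.2305 = 436.14 ms.

436 ms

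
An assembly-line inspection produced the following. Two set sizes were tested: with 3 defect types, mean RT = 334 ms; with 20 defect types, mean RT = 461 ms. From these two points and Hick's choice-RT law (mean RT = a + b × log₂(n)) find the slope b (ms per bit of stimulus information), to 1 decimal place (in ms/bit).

46.4 ms/bit

b = (RT₂ − RT₁)/(log₂ n₂ − log₂ n₁) = (461 − 334)/(4.3219 − 1.5850) = 46.402 ms/bit.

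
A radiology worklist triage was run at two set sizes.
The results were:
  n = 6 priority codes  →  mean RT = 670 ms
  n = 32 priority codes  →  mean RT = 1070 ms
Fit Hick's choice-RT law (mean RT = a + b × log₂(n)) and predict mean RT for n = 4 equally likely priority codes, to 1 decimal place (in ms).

573.1 ms

With log₂ n on the abscissa the relation is linear; from the two conditions:
  b = (1070 − 670) / (log₂ 32 − log₂ 6) = 400 / (5 − 2.5850) = 165.629 ms/bit
  a = 670 − 165.629 × 2.5850 = 241.856 ms
Then RT(4) = 241.856 + 165.629 × log₂ 4 = 241.856 + 165.629 × 2 ≈ 573.113 ms.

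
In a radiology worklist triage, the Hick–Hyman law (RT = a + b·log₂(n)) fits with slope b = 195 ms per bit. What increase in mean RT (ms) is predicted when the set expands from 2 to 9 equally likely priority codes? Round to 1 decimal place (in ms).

423.1 ms

Only the slope matters, since a is common to both: ΔRT = b·log₂(n₂/n₁).
log₂(9) − log₂(2) = 3.1699 − 1 = 2.1699.
ΔRT = 195 × 2.1699 = 423.135 ms.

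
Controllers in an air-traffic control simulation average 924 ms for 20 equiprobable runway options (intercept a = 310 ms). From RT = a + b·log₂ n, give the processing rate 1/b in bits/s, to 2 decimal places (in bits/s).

Choice component = 924 − 310 = 614 ms over log₂(20) = 4.3219 bits.
b = 614 / 4.3219 = 142.066 ms/bit, so 1/b = 7.039 bits/s.

7.04 bits/s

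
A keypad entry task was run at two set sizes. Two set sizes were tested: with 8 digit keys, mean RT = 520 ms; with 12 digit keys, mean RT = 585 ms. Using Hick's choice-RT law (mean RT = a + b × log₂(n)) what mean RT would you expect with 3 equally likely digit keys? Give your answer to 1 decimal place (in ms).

362.8 ms

With log₂ n on the abscissa the relation is linear; from the two conditions:
  b = (585 − 520) / (log₂ 12 − log₂ 8) = 65 / (3.5850 − 3) = 111.118 ms/bit
  a = 520 − 111.118 × 3 = 186.645 ms
Then RT(3) = 186.645 + 111.118 × log₂ 3 = 186.645 + 111.118 × 1.5850 ≈ 362.764 ms.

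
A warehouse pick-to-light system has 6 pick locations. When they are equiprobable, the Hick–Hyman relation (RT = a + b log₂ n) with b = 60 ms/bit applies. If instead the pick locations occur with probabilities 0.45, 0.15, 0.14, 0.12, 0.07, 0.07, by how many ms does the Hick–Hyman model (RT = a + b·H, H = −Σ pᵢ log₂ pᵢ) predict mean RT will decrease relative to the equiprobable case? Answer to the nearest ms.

The RT saving is b·ΔH. Equiprobable H₀ = log₂(6) = 2.5850 bits; with the given probabilities H = 2.2302 bits.
b·(H₀ − H) = 60 × (2.5850 − 2.2302) = 21.28 ms.

21 ms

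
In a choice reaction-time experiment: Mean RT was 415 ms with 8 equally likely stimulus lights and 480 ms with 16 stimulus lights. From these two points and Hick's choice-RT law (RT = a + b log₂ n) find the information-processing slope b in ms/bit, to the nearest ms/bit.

65 ms/bit

The slope on a log₂ axis is (480 − 415) / (4 − 3) = 65 ms/bit.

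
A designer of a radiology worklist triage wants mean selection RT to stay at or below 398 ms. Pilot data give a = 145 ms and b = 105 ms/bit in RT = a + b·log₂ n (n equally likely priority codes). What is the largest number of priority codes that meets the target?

Information budget: (398 − 145)/105 = 2.4095 bits, so n ≤ 2^2.4095 = 5.313 → at most 5.

5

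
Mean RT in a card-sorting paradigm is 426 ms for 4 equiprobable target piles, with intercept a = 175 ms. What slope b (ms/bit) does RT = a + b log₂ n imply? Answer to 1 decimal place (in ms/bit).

b = (426 − 175) / log₂(4) = 251 / 2 = 125.500 ms/bit.

125.5 ms/bit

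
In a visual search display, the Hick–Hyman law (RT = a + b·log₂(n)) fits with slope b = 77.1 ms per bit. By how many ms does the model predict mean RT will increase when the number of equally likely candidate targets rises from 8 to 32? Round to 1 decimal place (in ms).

Only the slope matters, since a is common to both: ΔRT = b·log₂(n₂/n₁).
log₂(32) − log₂(8) = log₂(32/8) = log₂(4) = 2.
ΔRT = 77.1 × 2.0000 = 154.200 ms.

154.2 ms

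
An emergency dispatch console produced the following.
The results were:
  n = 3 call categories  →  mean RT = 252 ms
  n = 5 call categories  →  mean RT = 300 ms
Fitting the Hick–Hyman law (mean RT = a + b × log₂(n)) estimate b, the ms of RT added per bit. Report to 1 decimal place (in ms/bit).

The slope on a log₂ axis is (300 − 252) / (2.3219 − 1.5850) = 65.132 ms/bit.

65.1 ms/bit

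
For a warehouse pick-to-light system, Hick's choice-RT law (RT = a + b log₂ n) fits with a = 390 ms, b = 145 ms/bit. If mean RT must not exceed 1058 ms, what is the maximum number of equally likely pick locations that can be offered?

Set 390 + 145·log₂ n ≤ 1058 → log₂ n ≤ (1058 − 390)/145 = 4.6069.
So n ≤ 2^4.6069 = 24.368; the largest integer n is 24.

24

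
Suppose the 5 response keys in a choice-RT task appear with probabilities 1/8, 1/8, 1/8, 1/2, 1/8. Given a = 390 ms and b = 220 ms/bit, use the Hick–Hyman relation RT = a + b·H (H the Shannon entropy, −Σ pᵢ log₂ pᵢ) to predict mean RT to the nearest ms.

H = −Σ pᵢ log₂ pᵢ = 0.125·3 + 0.125·3 + 0.125·3 + 0.5·1 + 0.125·3 = 2.000 bits.
RT = 390 + 220 × 2.000 = 830.00 ms.

830 ms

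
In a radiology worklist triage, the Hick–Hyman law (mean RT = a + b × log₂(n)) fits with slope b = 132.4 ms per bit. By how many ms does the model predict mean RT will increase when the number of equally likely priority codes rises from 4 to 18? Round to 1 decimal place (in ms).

ΔRT = (a + b log₂ n₂) − (a + b log₂ n₁) = b·(log₂ n₂ − log₂ n₁).
log₂(18) − log₂(4) = 4.1699 − 2 = 2.1699.
ΔRT = 132.4 × 2.1699 = 287.298 ms.

287.3 ms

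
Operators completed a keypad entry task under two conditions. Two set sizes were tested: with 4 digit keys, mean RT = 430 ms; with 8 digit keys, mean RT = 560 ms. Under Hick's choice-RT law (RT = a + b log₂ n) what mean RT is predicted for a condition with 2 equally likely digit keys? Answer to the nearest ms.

300 ms

Solve the two-equation system in a and b:
  b = (560 − 430) / (log₂ 8 − log₂ 4) = 130 / (3 − 2) = 130 ms/bit
  a = 430 − 130 × 2 = 170 ms
Then RT(2) = 170 + 130 × log₂ 2 = 170 + 130 × 1 ≈ 300.000 ms.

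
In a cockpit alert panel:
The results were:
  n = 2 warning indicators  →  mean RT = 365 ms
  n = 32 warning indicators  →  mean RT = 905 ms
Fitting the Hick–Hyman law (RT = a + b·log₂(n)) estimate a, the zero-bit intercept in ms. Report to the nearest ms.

230 ms

The slope on a log₂ axis is (905 − 365) / (5 − 1) = 135 ms/bit.
a = RT₁ − b·log₂ n₁ = 365 − 135 × 1 = 230.000 ms.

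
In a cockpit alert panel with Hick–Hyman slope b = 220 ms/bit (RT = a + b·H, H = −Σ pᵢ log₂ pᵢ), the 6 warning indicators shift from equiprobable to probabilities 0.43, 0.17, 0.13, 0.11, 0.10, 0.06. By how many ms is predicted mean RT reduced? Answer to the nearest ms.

Equiprobable entropy H₀ = log₂ 6 = 2.5850 bits.
Skewed entropy H = −Σ pᵢ log₂ pᵢ = 2.2668 bits.
ΔRT = b·(H₀ − H) = 220 × 0.3182 = 69.99 ms.

70 ms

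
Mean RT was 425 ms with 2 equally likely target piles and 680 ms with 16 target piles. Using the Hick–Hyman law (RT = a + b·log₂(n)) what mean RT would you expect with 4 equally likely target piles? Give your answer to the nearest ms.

510 ms

Solve the two-equation system in a and b:
  b = (680 − 425) / (log₂ 16 − log₂ 2) = 255 / (4 − 1) = 85 ms/bit
  a = 425 − 85 × 1 = 340 ms
Then RT(4) = 340 + 85 × log₂ 4 = 340 + 85 × 2 ≈ 510.000 ms.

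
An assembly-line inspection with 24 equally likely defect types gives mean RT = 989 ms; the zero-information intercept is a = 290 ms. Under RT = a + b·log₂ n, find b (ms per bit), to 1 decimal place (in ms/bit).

152.5 ms/bit

b = (989 − 290) / log₂(24) = 699 / 4.5850 = 152.455 ms/bit.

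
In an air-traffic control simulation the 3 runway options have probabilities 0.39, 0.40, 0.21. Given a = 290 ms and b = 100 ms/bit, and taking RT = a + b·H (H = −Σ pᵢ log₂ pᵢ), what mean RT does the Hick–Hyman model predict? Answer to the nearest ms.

443 ms

H = 0.39·log₂(1/0.39) + 0.40·log₂(1/0.40) + 0.21·log₂(1/0.21) = 1.5314 bits.
RT = 290 + 100 × 1.5314 = 443.14 ms.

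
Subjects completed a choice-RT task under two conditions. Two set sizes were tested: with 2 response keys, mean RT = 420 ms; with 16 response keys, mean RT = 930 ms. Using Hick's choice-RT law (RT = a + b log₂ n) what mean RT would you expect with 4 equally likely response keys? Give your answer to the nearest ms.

Fit slope and intercept:
  b = (930 − 420) / (log₂ 16 − log₂ 2) = 510 / (4 − 1) = 170 ms/bit
  a = 420 − 170 × 1 = 250 ms
Then RT(4) = 250 + 170 × log₂ 4 = 250 + 170 × 2 ≈ 590.000 ms.

590 ms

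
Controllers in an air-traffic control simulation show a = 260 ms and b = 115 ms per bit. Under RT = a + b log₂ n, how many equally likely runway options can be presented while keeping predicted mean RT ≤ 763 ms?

20

Information budget: (763 − 260)/115 = 4.3739 bits, so n ≤ 2^4.3739 = 20.734 → at most 20.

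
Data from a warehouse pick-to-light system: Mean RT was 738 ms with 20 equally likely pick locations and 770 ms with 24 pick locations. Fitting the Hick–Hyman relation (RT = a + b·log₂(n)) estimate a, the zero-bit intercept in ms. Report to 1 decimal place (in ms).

Slope: b = (770 − 738) / (log₂ 24 − log₂ 20) = 32/0.2630 = 121.657 ms/bit.
Intercept: a = 738 − 121.657·log₂(20) = 212.207 ms.

212.2 ms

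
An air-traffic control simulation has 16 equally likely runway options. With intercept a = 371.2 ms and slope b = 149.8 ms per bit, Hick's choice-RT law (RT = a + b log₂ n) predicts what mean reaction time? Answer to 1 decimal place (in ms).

log₂(16) = 4 bits, so RT = 371.2 + 149.8 × 4 ≈ 970.400 ms.

970.4 ms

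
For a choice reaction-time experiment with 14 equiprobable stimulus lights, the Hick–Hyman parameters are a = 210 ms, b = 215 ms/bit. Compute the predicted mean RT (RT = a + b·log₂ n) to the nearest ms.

log₂(14) = 3.8074 bits, so RT = 210 + 215 × 3.8074 ≈ 1028.581 ms.

1029 ms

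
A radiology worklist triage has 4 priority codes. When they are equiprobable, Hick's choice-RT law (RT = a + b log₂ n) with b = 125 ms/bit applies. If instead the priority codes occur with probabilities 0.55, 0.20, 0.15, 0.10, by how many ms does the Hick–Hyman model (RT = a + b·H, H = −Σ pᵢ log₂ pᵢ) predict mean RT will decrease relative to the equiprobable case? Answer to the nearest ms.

The RT saving is b·ΔH. Equiprobable H₀ = log₂(4) = 2.0000 bits; with the given probabilities H = 1.6815 bits.
b·(H₀ − H) = 125 × (2.0000 − 1.6815) = 39.81 ms.

40 ms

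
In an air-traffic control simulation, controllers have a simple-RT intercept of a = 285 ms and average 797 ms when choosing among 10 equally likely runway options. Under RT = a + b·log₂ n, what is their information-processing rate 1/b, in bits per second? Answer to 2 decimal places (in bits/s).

6.49 bits/s

Choice component = 797 − 285 = 512 ms over log₂(10) = 3.3219 bits.
b = 512 / 3.3219 = 154.127 ms/bit, so 1/b = 6.488 bits/s.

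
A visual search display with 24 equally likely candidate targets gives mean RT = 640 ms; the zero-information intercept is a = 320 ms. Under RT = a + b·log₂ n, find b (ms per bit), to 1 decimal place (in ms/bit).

69.8 ms/bit

log₂(24) = 4.5850 bits.
b = (RT − a)/log₂ n = (640 − 320) / 4.5850 = 69.793 ms/bit.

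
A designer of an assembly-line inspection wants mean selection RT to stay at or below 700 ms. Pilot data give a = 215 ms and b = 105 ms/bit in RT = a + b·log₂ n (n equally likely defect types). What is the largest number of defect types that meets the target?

Set 215 + 105·log₂ n ≤ 700 → log₂ n ≤ (700 − 215)/105 = 4.6190.
So n ≤ 2^4.6190 = 24.574; the largest integer n is 24.

24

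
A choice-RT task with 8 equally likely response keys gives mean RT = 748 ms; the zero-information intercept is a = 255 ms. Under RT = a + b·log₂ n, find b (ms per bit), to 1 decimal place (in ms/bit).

164.3 ms/bit

8 alternatives carry log₂ 8 = 3 bits; the choice cost is 748 − 255 = 493 ms, so b = 493/3 = 164.333 ms/bit.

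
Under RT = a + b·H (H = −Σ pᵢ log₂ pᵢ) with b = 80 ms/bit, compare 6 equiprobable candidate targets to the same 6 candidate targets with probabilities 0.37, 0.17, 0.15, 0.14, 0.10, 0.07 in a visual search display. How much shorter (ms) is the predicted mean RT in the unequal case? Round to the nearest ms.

Equiprobable entropy H₀ = log₂ 6 = 2.5850 bits.
Skewed entropy H = −Σ pᵢ log₂ pᵢ = 2.3737 bits.
ΔRT = b·(H₀ − H) = 80 × 0.2112 = 16.90 ms.

17 ms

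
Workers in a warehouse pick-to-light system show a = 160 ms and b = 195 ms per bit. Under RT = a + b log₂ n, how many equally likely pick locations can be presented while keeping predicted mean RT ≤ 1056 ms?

195·log₂ n ≤ 1056 − 160 = 896, giving log₂ n ≤ 4.5949 and n ≤ 24.165. The largest whole number is 24.

24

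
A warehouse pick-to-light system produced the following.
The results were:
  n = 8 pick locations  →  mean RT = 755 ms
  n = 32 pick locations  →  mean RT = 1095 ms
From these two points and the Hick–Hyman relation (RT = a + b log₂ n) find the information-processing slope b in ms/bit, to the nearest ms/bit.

170 ms/bit

Slope: b = (1095 − 755) / (log₂ 32 − log₂ 8) = 340/2.0000 = 170 ms/bit.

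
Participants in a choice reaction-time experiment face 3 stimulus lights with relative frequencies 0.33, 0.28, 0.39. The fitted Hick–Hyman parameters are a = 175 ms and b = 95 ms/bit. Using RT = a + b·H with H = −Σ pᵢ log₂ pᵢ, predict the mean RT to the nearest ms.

324 ms

H = 0.33·log₂(1/0.33) + 0.28·log₂(1/0.28) + 0.39·log₂(1/0.39) = 1.5718 bits.
RT = 175 + 95 × 1.5718 = 324.32 ms.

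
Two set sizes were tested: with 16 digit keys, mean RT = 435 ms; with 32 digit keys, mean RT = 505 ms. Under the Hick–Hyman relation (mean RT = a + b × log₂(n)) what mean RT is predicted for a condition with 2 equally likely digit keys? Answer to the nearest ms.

Fit slope and intercept:
  b = (505 − 435) / (log₂ 32 − log₂ 16) = 70 / (5 − 4) = 70 ms/bit
  a = 435 − 70 × 4 = 155 ms
Then RT(2) = 155 + 70 × log₂ 2 = 155 + 70 × 1 ≈ 225.000 ms.

225 ms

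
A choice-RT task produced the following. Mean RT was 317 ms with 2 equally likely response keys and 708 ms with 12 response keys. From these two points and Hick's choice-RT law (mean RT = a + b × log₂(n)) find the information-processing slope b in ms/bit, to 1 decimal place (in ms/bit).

The slope on a log₂ axis is (708 − 317) / (3.5850 − 1) = 151.259 ms/bit.

151.3 ms/bit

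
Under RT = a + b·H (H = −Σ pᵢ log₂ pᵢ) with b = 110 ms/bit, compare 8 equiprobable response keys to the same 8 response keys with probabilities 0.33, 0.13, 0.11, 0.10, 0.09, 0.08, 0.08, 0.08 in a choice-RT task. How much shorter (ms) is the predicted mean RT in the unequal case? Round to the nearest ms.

24 ms

The RT saving is b·ΔH. Equiprobable H₀ = log₂(8) = 3.0000 bits; with the given probabilities H = 2.7801 bits.
b·(H₀ − H) = 110 × (3.0000 − 2.7801) = 24.19 ms.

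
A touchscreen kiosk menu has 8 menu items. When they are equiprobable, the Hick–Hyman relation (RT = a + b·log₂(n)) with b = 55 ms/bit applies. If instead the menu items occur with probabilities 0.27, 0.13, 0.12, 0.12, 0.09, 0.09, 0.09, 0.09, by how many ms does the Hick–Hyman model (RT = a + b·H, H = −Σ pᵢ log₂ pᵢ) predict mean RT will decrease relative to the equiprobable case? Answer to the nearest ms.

7 ms

The RT saving is b·ΔH. Equiprobable H₀ = log₂(8) = 3.0000 bits; with the given probabilities H = 2.8774 bits.
b·(H₀ − H) = 55 × (3.0000 − 2.8774) = 6.74 ms.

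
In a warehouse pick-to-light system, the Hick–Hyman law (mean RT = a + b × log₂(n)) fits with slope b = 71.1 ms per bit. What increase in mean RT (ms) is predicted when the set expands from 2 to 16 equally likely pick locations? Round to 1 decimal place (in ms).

Only the slope matters, since a is common to both: ΔRT = b·log₂(n₂/n₁).
log₂(16) − log₂(2) = log₂(16/2) = log₂(8) = 3.
ΔRT = 71.1 × 3.0000 = 213.300 ms.

213.3 ms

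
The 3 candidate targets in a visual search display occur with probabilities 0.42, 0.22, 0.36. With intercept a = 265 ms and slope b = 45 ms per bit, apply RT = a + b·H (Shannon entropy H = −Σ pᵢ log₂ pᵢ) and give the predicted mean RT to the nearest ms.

Entropy contributions −pᵢ log₂ pᵢ: 0.5256, 0.4806, 0.5306; sum H = 1.5368 bits.
RT = a + bH = 265 + 45·1.5368 = 334.16 ms.

334 ms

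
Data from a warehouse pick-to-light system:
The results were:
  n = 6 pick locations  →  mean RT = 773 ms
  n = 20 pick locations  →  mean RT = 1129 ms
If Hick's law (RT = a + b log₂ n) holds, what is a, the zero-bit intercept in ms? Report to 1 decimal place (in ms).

243.2 ms

Slope: b = (1129 − 773) / (log₂ 20 − log₂ 6) = 356/1.7370 = 204.955 ms/bit.
Intercept: a = 773 − 204.955·log₂(6) = 243.199 ms.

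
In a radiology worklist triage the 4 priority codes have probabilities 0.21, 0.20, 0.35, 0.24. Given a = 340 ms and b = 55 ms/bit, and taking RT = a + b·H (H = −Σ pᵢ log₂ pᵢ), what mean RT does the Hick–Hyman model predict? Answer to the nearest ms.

448 ms

Entropy contributions −pᵢ log₂ pᵢ: 0.4728, 0.4644, 0.5301, 0.4941; sum H = 1.9614 bits.
RT = a + bH = 340 + 55·1.9614 = 447.88 ms.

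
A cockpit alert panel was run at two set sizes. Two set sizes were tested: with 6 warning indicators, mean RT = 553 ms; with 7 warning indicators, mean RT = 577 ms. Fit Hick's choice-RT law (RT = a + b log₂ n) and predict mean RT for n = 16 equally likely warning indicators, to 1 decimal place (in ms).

Solve the two-equation system in a and b:
  b = (577 − 553) / (log₂ 7 − log₂ 6) = 24 / (2.8074 − 2.5850) = 107.917 ms/bit
  a = 553 − 107.917 × 2.5850 = 274.038 ms
Then RT(16) = 274.038 + 107.917 × log₂ 16 = 274.038 + 107.917 × 4 ≈ 705.707 ms.

705.7 ms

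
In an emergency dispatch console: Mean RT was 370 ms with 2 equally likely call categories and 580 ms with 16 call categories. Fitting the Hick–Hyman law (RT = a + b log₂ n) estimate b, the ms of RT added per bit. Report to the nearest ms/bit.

b = (RT₂ − RT₁)/(log₂ n₂ − log₂ n₁) = (580 − 370)/(4 − 1) = 70 ms/bit.

70 ms/bit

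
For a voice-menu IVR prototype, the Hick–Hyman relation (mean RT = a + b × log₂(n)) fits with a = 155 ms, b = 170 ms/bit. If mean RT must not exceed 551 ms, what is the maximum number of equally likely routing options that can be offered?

Information budget: (551 − 155)/170 = 2.3294 bits, so n ≤ 2^2.3294 = 5.026 → at most 5.

5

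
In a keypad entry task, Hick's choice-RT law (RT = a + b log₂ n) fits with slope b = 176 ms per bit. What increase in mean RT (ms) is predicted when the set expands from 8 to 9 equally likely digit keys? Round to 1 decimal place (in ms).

ΔRT = (a + b log₂ n₂) − (a + b log₂ n₁) = b·(log₂ n₂ − log₂ n₁).
log₂(9) − log₂(8) = 3.1699 − 3 = 0.1699.
ΔRT = 176 × 0.1699 = 29.907 ms.

29.9 ms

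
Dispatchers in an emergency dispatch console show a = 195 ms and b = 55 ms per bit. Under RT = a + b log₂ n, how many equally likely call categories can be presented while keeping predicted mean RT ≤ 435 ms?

20

55·log₂ n ≤ 435 − 195 = 240, giving log₂ n ≤ 4.3636 and n ≤ 20.587. The largest whole number is 20.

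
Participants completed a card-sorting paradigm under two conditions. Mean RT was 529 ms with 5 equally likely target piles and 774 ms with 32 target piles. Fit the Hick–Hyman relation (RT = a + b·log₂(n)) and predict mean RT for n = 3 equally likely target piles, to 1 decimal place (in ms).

Solve the two-equation system in a and b:
  b = (774 − 529) / (log₂ 32 − log₂ 5) = 245 / (5 − 2.3219) = 91.484 ms/bit
  a = 529 − 91.484 × 2.3219 = 316.581 ms
Then RT(3) = 316.581 + 91.484 × log₂ 3 = 316.581 + 91.484 × 1.5850 ≈ 461.580 ms.

461.6 ms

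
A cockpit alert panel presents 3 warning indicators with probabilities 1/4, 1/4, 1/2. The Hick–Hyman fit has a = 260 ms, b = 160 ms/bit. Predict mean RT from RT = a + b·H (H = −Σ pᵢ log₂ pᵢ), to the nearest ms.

500 ms

Each term −pᵢ log₂ pᵢ: 0.25·2 + 0.25·2 + 0.5·1; summed, H = 1.500 bits.
Mean RT = a + bH = 260 + 160·1.500 = 500.00 ms.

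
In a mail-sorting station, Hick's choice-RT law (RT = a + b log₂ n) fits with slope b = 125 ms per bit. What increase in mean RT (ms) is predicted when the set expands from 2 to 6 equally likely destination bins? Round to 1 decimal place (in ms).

Only the slope matters, since a is common to both: ΔRT = b·log₂(n₂/n₁).
log₂(6) − log₂(2) = 2.5850 − 1 = 1.5850.
ΔRT = 125 × 1.5850 = 198.120 ms.

198.1 ms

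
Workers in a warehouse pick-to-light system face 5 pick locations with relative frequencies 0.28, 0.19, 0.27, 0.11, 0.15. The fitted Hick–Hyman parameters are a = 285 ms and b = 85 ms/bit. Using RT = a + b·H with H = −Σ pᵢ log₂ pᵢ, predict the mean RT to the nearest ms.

Entropy contributions −pᵢ log₂ pᵢ: 0.5142, 0.4552, 0.5100, 0.3503, 0.4105; sum H = 2.2403 bits.
RT = a + bH = 285 + 85·2.2403 = 475.43 ms.

475 ms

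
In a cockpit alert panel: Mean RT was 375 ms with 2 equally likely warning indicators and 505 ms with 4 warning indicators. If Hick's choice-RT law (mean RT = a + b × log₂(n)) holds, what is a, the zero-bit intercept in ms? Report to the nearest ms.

245 ms

Slope: b = (505 − 375) / (log₂ 4 − log₂ 2) = 130/1.0000 = 130 ms/bit.
a = RT₁ − b·log₂ n₁ = 375 − 130 × 1 = 245.000 ms.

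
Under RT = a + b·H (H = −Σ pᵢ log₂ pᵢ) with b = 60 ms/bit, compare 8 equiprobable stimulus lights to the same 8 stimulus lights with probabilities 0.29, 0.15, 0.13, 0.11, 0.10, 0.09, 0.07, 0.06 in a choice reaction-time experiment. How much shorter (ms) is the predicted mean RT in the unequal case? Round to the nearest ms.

Equiprobable entropy H₀ = log₂ 8 = 3.0000 bits.
Skewed entropy H = −Σ pᵢ log₂ pᵢ = 2.8183 bits.
ΔRT = b·(H₀ − H) = 60 × 0.1817 = 10.90 ms.

11 ms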